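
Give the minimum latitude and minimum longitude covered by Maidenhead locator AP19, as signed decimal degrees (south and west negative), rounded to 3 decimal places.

69.000, -178.000

Field A=0, P=15: +0·20° lon, +15·10° lat → SW at lon -180°, lat 60°.
Square 1, 9: +1·2° lon, +9·1° lat → SW at lon -178°, lat 69°.
latitude 69.000, longitude -178.000.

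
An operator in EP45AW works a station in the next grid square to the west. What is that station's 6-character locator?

EP35xw

Longitude subsquare a = 0; −1 → -1, wraps to 23 = x, carry into square.
Longitude square 4; −1 → 3.
The latitude characters are unchanged.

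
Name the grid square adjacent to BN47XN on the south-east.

BN57am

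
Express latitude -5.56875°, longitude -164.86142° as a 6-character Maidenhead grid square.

AI74nk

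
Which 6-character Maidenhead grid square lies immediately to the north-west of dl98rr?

DL98qs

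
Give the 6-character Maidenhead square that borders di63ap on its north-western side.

DI53xq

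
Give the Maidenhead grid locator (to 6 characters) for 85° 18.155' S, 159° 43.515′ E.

Shift to the Maidenhead origin (180°W, 90°S): lon 339.7252, lat 4.6974.
Field: 339.7252/20 → 16 → Q, 4.6974/10 → 0 → A; chars QA.
Square: 19.7252/2 → 9, 4.6974/1 → 4; chars 94.
Subsquare: 1.7252/0.0833333 → 20 → u, 0.6974/0.0416667 → 16 → q; chars uq.

QA94uq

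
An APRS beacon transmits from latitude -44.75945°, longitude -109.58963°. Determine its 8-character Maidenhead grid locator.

DE55ef97

Offset from 180°W / 90°S: lon 70.41037°, lat 45.24055°.
Field: lon ⌊70.41037/20⌋ = 3 → D; lat ⌊45.24055/10⌋ = 4 → E.
Square: lon ⌊10.41037/2⌋ = 5; lat ⌊5.24055/1⌋ = 5.
Subsquare: lon ⌊0.41037/0.0833333⌋ = 4 → e; lat ⌊0.24055/0.0416667⌋ = 5 → f.
Extended square: lon ⌊0.07704/0.00833333⌋ = 9; lat ⌊0.03222/0.00416667⌋ = 7.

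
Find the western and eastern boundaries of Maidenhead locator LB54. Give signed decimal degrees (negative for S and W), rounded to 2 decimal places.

Field L=11, B=1: +11·20° lon, +1·10° lat → SW at lon 40°, lat -80°.
Square 5, 4: +5·2° lon, +4·1° lat → SW at lon 50°, lat -76°.
Cell spans 2° lon × 1° lat.
west 50.00, east 52.00.

50.00, 52.00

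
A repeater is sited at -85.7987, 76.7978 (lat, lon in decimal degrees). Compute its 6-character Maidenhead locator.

Add 180° to longitude and 90° to latitude: 256.7978, 4.2013.
Field: lon ⌊256.7978/20⌋ = 12 → M; lat ⌊4.2013/10⌋ = 0 → A.
Square: lon ⌊16.7978/2⌋ = 8; lat ⌊4.2013/1⌋ = 4.
Subsquare: lon ⌊0.7978/0.0833333⌋ = 9 → j; lat ⌊0.2013/0.0416667⌋ = 4 → e.

MA84je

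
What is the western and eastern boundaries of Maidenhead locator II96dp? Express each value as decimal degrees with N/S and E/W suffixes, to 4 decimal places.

1.7500° W, 1.6667° W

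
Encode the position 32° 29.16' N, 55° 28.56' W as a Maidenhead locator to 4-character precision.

GM22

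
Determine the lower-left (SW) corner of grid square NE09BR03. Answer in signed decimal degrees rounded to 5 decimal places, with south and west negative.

-40.27917, 80.08333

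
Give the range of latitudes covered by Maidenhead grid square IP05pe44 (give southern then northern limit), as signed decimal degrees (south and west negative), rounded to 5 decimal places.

Field I=8, P=15: +8·20° lon, +15·10° lat → SW at lon -20°, lat 60°.
Square 0, 5: +0·2° lon, +5·1° lat → SW at lon -20°, lat 65°.
Subsquare p=15, e=4: +15·0.0833333° lon, +4·0.0416667° lat → SW at lon -18.75°, lat 65.1667°.
Extended square 4, 4: +4·0.00833333° lon, +4·0.00416667° lat → SW at lon -18.7167°, lat 65.1833°.
Cell spans 0.00833333° lon × 0.00416667° lat.
south 65.18333, north 65.18750.

65.18333, 65.18750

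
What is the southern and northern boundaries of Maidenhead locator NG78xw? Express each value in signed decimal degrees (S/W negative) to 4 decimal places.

-21.0833, -21.0417

Field N=13, G=6: +13·20° lon, +6·10° lat → SW at lon 80°, lat -30°.
Square 7, 8: +7·2° lon, +8·1° lat → SW at lon 94°, lat -22°.
Subsquare x=23, w=22: +23·0.0833333° lon, +22·0.0416667° lat → SW at lon 95.9167°, lat -21.0833°.
Cell spans 0.0833333° lon × 0.0416667° lat.
south -21.0833, north -21.0417.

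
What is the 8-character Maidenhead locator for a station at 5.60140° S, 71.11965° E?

Offset from 180°W / 90°S: lon 251.11965°, lat 84.39860°.
Field: lon ⌊251.11965/20⌋ = 12 → M; lat ⌊84.39860/10⌋ = 8 → I.
Square: lon ⌊11.11965/2⌋ = 5; lat ⌊4.39860/1⌋ = 4.
Subsquare: lon ⌊1.11965/0.0833333⌋ = 13 → n; lat ⌊0.39860/0.0416667⌋ = 9 → j.
Extended square: lon ⌊0.03632/0.00833333⌋ = 4; lat ⌊0.02360/0.00416667⌋ = 5.

MI54nj45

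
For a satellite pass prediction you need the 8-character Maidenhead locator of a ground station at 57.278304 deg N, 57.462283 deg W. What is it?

GO17gg46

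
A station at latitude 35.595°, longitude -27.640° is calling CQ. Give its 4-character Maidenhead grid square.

Offset from 180°W / 90°S: lon 152.36°, lat 125.59°.
Field: lon ⌊152.36/20⌋ = 7 → H; lat ⌊125.59/10⌋ = 12 → M.
Square: lon ⌊12.36/2⌋ = 6; lat ⌊5.59/1⌋ = 5.

HM65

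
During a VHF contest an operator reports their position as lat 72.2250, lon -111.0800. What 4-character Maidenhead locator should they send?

DQ42

Add 180° to longitude and 90° to latitude: 68.92, 162.22.
Field (20°×10°, letters A–R): lon ⌊68.92/20⌋ = 3 → D; lat ⌊162.22/10⌋ = 16 → Q.
Square (2°×1°, digits 0–9): lon ⌊8.92/2⌋ = 4; lat ⌊2.22/1⌋ = 2.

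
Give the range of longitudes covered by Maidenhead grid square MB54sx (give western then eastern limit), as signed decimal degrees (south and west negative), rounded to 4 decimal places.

71.5000, 71.5833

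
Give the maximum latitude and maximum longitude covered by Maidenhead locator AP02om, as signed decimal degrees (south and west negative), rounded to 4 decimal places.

Field A=0, P=15: +0·20° lon, +15·10° lat → SW at lon -180°, lat 60°.
Square 0, 2: +0·2° lon, +2·1° lat → SW at lon -180°, lat 62°.
Subsquare o=14, m=12: +14·0.0833333° lon, +12·0.0416667° lat → SW at lon -178.833°, lat 62.5°.
Cell spans 0.0833333° lon × 0.0416667° lat. NE corner is SW corner plus one full cell.
latitude 62.5417, longitude -178.7500.

62.5417, -178.7500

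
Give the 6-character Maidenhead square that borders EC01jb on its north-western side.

EC01ic

Longitude subsquare j = 9; −1 → 8 = i.
Latitude subsquare b = 1; +1 → 2 = c.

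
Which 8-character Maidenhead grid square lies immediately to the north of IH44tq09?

Latitude extended square 9; +1 → 10, wraps to 0, carry into subsquare.
Latitude subsquare q = 16; +1 → 17 = r.
The longitude characters are unchanged.

IH44tr00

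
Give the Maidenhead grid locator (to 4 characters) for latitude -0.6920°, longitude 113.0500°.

OI69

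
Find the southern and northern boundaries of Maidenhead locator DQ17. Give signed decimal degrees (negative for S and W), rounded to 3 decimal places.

77.000, 78.000

Field D=3, Q=16: +3·20° lon, +16·10° lat → SW at lon -120°, lat 70°.
Square 1, 7: +1·2° lon, +7·1° lat → SW at lon -118°, lat 77°.
Cell spans 2° lon × 1° lat.
south 77.000, north 78.000.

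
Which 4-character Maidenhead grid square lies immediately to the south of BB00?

BA09

Latitude square 0; −1 → -1, wraps to 9, carry into field.
Latitude field B = 1; −1 → 0 = A.
The longitude characters are unchanged.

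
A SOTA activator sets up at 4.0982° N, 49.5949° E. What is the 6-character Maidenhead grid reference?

LJ44tc

Shift to the Maidenhead origin (180°W, 90°S): lon 229.5949, lat 94.0982.
Field: lon ⌊229.5949/20⌋ = 11 → L; lat ⌊94.0982/10⌋ = 9 → J.
Square: lon ⌊9.5949/2⌋ = 4; lat ⌊4.0982/1⌋ = 4.
Subsquare: lon ⌊1.5949/0.0833333⌋ = 19 → t; lat ⌊0.0982/0.0416667⌋ = 2 → c.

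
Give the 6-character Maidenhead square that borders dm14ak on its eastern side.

DM14bk

Longitude subsquare a = 0; +1 → 1 = b.
The latitude characters are unchanged.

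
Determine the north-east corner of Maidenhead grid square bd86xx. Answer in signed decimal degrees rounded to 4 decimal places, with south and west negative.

Field B=1, D=3: +1·20° lon, +3·10° lat → SW at lon -160°, lat -60°.
Square 8, 6: +8·2° lon, +6·1° lat → SW at lon -144°, lat -54°.
Subsquare x=23, x=23: +23·0.0833333° lon, +23·0.0416667° lat → SW at lon -142.083°, lat -53.0417°.
Cell spans 0.0833333° lon × 0.0416667° lat. NE corner is SW corner plus one full cell.
latitude -53.0000, longitude -142.0000.

-53.0000, -142.0000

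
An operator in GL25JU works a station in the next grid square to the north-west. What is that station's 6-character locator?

Longitude subsquare j = 9; −1 → 8 = i.
Latitude subsquare u = 20; +1 → 21 = v.

GL25iv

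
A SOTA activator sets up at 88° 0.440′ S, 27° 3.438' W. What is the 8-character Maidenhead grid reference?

HA61lx38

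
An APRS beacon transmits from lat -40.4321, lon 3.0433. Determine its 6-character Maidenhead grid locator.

JE19mn

Shift to the Maidenhead origin (180°W, 90°S): lon 183.0433, lat 49.5679.
Field: 183.0433/20 → 9 → J, 49.5679/10 → 4 → E; chars JE.
Square: 3.0433/2 → 1, 9.5679/1 → 9; chars 19.
Subsquare: 1.0433/0.0833333 → 12 → m, 0.5679/0.0416667 → 13 → n; chars mn.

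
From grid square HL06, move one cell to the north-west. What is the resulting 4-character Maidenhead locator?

GL97

Longitude square 0; −1 → -1, wraps to 9, carry into field.
Longitude field H = 7; −1 → 6 = G.
Latitude square 6; +1 → 7.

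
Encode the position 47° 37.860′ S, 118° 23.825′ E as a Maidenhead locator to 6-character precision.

OE92ei

Offset from 180°W / 90°S: lon 298.3971°, lat 42.3690°.
Field (20°×10°, letters A–R): 298.3971/20 → 14 → O, 42.3690/10 → 4 → E; chars OE.
Square (2°×1°, digits 0–9): 18.3971/2 → 9, 2.3690/1 → 2; chars 92.
Subsquare (5′×2.5′, letters a–x): 0.3971/0.0833333 → 4 → e, 0.3690/0.0416667 → 8 → i; chars ei.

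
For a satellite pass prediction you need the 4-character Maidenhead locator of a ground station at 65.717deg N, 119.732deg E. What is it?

Shift to the Maidenhead origin (180°W, 90°S): lon 299.73, lat 155.72.
Field: lon ⌊299.73/20⌋ = 14 → O; lat ⌊155.72/10⌋ = 15 → P.
Square: lon ⌊19.73/2⌋ = 9; lat ⌊5.72/1⌋ = 5.

OP95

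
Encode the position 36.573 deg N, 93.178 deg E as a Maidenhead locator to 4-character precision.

Add 180° to longitude and 90° to latitude: 273.18, 126.57.
Field (20°×10°, letters A–R): 273.18/20 → 13 → N, 126.57/10 → 12 → M; chars NM.
Square (2°×1°, digits 0–9): 13.18/2 → 6, 6.57/1 → 6; chars 66.

NM66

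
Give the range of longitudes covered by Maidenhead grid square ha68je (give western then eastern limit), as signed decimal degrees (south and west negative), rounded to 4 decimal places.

Field H=7, A=0: +7·20° lon, +0·10° lat → SW at lon -40°, lat -90°.
Square 6, 8: +6·2° lon, +8·1° lat → SW at lon -28°, lat -82°.
Subsquare j=9, e=4: +9·0.0833333° lon, +4·0.0416667° lat → SW at lon -27.25°, lat -81.8333°.
Cell spans 0.0833333° lon × 0.0416667° lat.
west -27.2500, east -27.1667.

-27.2500, -27.1667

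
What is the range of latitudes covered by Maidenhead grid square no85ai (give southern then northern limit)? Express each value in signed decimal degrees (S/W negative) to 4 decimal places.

55.3333, 55.3750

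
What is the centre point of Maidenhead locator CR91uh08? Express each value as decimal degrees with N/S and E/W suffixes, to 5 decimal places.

81.32708° N, 120.32917° W

Field C=2, R=17: +2·20° lon, +17·10° lat → SW at lon -140°, lat 80°.
Square 9, 1: +9·2° lon, +1·1° lat → SW at lon -122°, lat 81°.
Subsquare u=20, h=7: +20·0.0833333° lon, +7·0.0416667° lat → SW at lon -120.333°, lat 81.2917°.
Extended square 0, 8: +0·0.00833333° lon, +8·0.00416667° lat → SW at lon -120.333°, lat 81.325°.
Cell spans 0.00833333° lon × 0.00416667° lat. Centre is SW corner plus half of each.
latitude 81.32708° N, longitude 120.32917° W.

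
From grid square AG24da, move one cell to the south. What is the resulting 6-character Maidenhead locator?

AG23dx

Latitude subsquare a = 0; −1 → -1, wraps to 23 = x, carry into square.
Latitude square 4; −1 → 3.
The longitude characters are unchanged.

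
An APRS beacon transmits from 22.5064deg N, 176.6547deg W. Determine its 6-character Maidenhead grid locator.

AL12qm

Offset from 180°W / 90°S: lon 3.3453°, lat 112.5064°.
Field: lon ⌊3.3453/20⌋ = 0 → A; lat ⌊112.5064/10⌋ = 11 → L.
Square: lon ⌊3.3453/2⌋ = 1; lat ⌊2.5064/1⌋ = 2.
Subsquare: lon ⌊1.3453/0.0833333⌋ = 16 → q; lat ⌊0.5064/0.0416667⌋ = 12 → m.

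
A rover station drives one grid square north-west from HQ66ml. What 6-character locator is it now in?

HQ66lm

Longitude subsquare m = 12; −1 → 11 = l.
Latitude subsquare l = 11; +1 → 12 = m.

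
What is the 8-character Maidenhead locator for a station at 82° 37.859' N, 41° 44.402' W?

Add 180° to longitude and 90° to latitude: 138.25997, 172.63098.
Field: lon ⌊138.25997/20⌋ = 6 → G; lat ⌊172.63098/10⌋ = 17 → R.
Square: lon ⌊18.25997/2⌋ = 9; lat ⌊2.63098/1⌋ = 2.
Subsquare: lon ⌊0.25997/0.0833333⌋ = 3 → d; lat ⌊0.63098/0.0416667⌋ = 15 → p.
Extended square: lon ⌊0.00997/0.00833333⌋ = 1; lat ⌊0.00598/0.00416667⌋ = 1.

GR92dp11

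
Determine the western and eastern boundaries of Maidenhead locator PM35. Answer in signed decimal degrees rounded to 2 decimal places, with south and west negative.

126.00, 128.00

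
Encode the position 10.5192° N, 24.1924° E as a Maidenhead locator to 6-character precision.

Offset from 180°W / 90°S: lon 204.1924°, lat 100.5192°.
Field (20°×10°, letters A–R): lon ⌊204.1924/20⌋ = 10 → K; lat ⌊100.5192/10⌋ = 10 → K.
Square (2°×1°, digits 0–9): lon ⌊4.1924/2⌋ = 2; lat ⌊0.5192/1⌋ = 0.
Subsquare (5′×2.5′, letters a–x): lon ⌊0.1924/0.0833333⌋ = 2 → c; lat ⌊0.5192/0.0416667⌋ = 12 → m.

KK20cm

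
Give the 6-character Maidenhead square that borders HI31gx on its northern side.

Latitude subsquare x = 23; +1 → 24, wraps to 0 = a, carry into square.
Latitude square 1; +1 → 2.
The longitude characters are unchanged.

HI32ga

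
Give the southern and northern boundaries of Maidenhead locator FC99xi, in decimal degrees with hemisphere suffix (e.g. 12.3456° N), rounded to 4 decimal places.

Field F=5, C=2: +5·20° lon, +2·10° lat → SW at lon -80°, lat -70°.
Square 9, 9: +9·2° lon, +9·1° lat → SW at lon -62°, lat -61°.
Subsquare x=23, i=8: +23·0.0833333° lon, +8·0.0416667° lat → SW at lon -60.0833°, lat -60.6667°.
Cell spans 0.0833333° lon × 0.0416667° lat.
south 60.6667° S, north 60.6250° S.

60.6667° S, 60.6250° S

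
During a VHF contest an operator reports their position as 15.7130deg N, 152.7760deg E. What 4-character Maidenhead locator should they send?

Add 180° to longitude and 90° to latitude: 332.78, 105.71.
Field: lon ⌊332.78/20⌋ = 16 → Q; lat ⌊105.71/10⌋ = 10 → K.
Square: lon ⌊12.78/2⌋ = 6; lat ⌊5.71/1⌋ = 5.

QK65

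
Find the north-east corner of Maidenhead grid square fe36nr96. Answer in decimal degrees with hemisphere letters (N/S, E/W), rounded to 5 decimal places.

43.26250° S, 72.83333° W

Field F=5, E=4: +5·20° lon, +4·10° lat → SW at lon -80°, lat -50°.
Square 3, 6: +3·2° lon, +6·1° lat → SW at lon -74°, lat -44°.
Subsquare n=13, r=17: +13·0.0833333° lon, +17·0.0416667° lat → SW at lon -72.9167°, lat -43.2917°.
Extended square 9, 6: +9·0.00833333° lon, +6·0.00416667° lat → SW at lon -72.8417°, lat -43.2667°.
Cell spans 0.00833333° lon × 0.00416667° lat. NE corner is SW corner plus one full cell.
latitude 43.26250° S, longitude 72.83333° W.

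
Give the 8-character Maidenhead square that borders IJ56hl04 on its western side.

Longitude extended square 0; −1 → -1, wraps to 9, carry into subsquare.
Longitude subsquare h = 7; −1 → 6 = g.
The latitude characters are unchanged.

IJ56gl94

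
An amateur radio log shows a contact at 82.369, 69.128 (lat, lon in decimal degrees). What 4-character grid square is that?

Add 180° to longitude and 90° to latitude: 249.13, 172.37.
Field: 249.13/20 → 12 → M, 172.37/10 → 17 → R; chars MR.
Square: 9.13/2 → 4, 2.37/1 → 2; chars 42.

MR42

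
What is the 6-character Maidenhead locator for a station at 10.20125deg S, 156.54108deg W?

BH19rt

Offset from 180°W / 90°S: lon 23.4589°, lat 79.7987°.
Field (20°×10°, letters A–R): 23.4589/20 → 1 → B, 79.7987/10 → 7 → H; chars BH.
Square (2°×1°, digits 0–9): 3.4589/2 → 1, 9.7987/1 → 9; chars 19.
Subsquare (5′×2.5′, letters a–x): 1.4589/0.0833333 → 17 → r, 0.7987/0.0416667 → 19 → t; chars rt.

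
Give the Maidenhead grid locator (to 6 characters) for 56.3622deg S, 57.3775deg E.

Shift to the Maidenhead origin (180°W, 90°S): lon 237.3775, lat 33.6378.
Field (20°×10°, letters A–R): lon ⌊237.3775/20⌋ = 11 → L; lat ⌊33.6378/10⌋ = 3 → D.
Square (2°×1°, digits 0–9): lon ⌊17.3775/2⌋ = 8; lat ⌊3.6378/1⌋ = 3.
Subsquare (5′×2.5′, letters a–x): lon ⌊1.3775/0.0833333⌋ = 16 → q; lat ⌊0.6378/0.0416667⌋ = 15 → p.

LD83qp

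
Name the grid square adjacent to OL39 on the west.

OL29

Longitude square 3; −1 → 2.
The latitude characters are unchanged.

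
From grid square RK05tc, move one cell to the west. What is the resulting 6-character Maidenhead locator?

RK05sc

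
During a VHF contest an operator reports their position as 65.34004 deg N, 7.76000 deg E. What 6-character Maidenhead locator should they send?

JP35vi

Add 180° to longitude and 90° to latitude: 187.7600, 155.3400.
Field: 187.7600/20 → 9 → J, 155.3400/10 → 15 → P; chars JP.
Square: 7.7600/2 → 3, 5.3400/1 → 5; chars 35.
Subsquare: 1.7600/0.0833333 → 21 → v, 0.3400/0.0416667 → 8 → i; chars vi.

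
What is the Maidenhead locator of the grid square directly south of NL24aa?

NL23ax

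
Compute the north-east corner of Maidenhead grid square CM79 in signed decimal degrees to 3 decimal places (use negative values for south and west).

40.000, -124.000

Field C=2, M=12: +2·20° lon, +12·10° lat → SW at lon -140°, lat 30°.
Square 7, 9: +7·2° lon, +9·1° lat → SW at lon -126°, lat 39°.
Cell spans 2° lon × 1° lat. NE corner is SW corner plus one full cell.
latitude 40.000, longitude -124.000.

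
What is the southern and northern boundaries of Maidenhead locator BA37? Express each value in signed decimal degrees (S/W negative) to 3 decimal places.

-83.000, -82.000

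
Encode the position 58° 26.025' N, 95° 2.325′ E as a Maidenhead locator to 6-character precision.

NO78mk

Offset from 180°W / 90°S: lon 275.0387°, lat 148.4338°.
Field: lon ⌊275.0387/20⌋ = 13 → N; lat ⌊148.4338/10⌋ = 14 → O.
Square: lon ⌊15.0387/2⌋ = 7; lat ⌊8.4338/1⌋ = 8.
Subsquare: lon ⌊1.0387/0.0833333⌋ = 12 → m; lat ⌊0.4338/0.0416667⌋ = 10 → k.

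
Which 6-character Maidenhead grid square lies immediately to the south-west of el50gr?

EL50fq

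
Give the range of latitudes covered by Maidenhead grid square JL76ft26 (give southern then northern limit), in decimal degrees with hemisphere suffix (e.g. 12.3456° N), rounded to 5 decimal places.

Field J=9, L=11: +9·20° lon, +11·10° lat → SW at lon 0°, lat 20°.
Square 7, 6: +7·2° lon, +6·1° lat → SW at lon 14°, lat 26°.
Subsquare f=5, t=19: +5·0.0833333° lon, +19·0.0416667° lat → SW at lon 14.4167°, lat 26.7917°.
Extended square 2, 6: +2·0.00833333° lon, +6·0.00416667° lat → SW at lon 14.4333°, lat 26.8167°.
Cell spans 0.00833333° lon × 0.00416667° lat.
south 26.81667° N, north 26.82083° N.

26.81667° N, 26.82083° N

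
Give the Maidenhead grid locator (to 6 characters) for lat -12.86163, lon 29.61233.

KH47td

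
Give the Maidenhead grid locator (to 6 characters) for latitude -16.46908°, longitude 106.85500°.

OH33km

Shift to the Maidenhead origin (180°W, 90°S): lon 286.8550, lat 73.5309.
Field: 286.8550/20 → 14 → O, 73.5309/10 → 7 → H; chars OH.
Square: 6.8550/2 → 3, 3.5309/1 → 3; chars 33.
Subsquare: 0.8550/0.0833333 → 10 → k, 0.5309/0.0416667 → 12 → m; chars km.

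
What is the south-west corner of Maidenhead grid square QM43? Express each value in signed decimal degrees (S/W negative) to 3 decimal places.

Field Q=16, M=12: +16·20° lon, +12·10° lat → SW at lon 140°, lat 30°.
Square 4, 3: +4·2° lon, +3·1° lat → SW at lon 148°, lat 33°.
latitude 33.000, longitude 148.000.

33.000, 148.000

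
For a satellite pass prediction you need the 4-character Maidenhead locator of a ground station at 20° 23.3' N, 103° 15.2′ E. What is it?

Offset from 180°W / 90°S: lon 283.25°, lat 110.39°.
Field: lon ⌊283.25/20⌋ = 14 → O; lat ⌊110.39/10⌋ = 11 → L.
Square: lon ⌊3.25/2⌋ = 1; lat ⌊0.39/1⌋ = 0.

OL10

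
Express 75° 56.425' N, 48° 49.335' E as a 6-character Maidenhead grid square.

LQ45jw

Shift to the Maidenhead origin (180°W, 90°S): lon 228.8222, lat 165.9404.
Field (20°×10°, letters A–R): lon ⌊228.8222/20⌋ = 11 → L; lat ⌊165.9404/10⌋ = 16 → Q.
Square (2°×1°, digits 0–9): lon ⌊8.8222/2⌋ = 4; lat ⌊5.9404/1⌋ = 5.
Subsquare (5′×2.5′, letters a–x): lon ⌊0.8222/0.0833333⌋ = 9 → j; lat ⌊0.9404/0.0416667⌋ = 22 → w.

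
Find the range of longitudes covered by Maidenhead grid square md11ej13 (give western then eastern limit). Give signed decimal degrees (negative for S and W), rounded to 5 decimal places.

Field M=12, D=3: +12·20° lon, +3·10° lat → SW at lon 60°, lat -60°.
Square 1, 1: +1·2° lon, +1·1° lat → SW at lon 62°, lat -59°.
Subsquare e=4, j=9: +4·0.0833333° lon, +9·0.0416667° lat → SW at lon 62.3333°, lat -58.625°.
Extended square 1, 3: +1·0.00833333° lon, +3·0.00416667° lat → SW at lon 62.3417°, lat -58.6125°.
Cell spans 0.00833333° lon × 0.00416667° lat.
west 62.34167, east 62.35000.

62.34167, 62.35000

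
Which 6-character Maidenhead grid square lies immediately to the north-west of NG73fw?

NG73ex

Longitude subsquare f = 5; −1 → 4 = e.
Latitude subsquare w = 22; +1 → 23 = x.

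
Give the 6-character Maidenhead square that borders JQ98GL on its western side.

JQ98fl

Longitude subsquare g = 6; −1 → 5 = f.
The latitude characters are unchanged.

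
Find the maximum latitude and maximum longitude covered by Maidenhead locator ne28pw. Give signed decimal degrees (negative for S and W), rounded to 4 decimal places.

-41.0417, 85.3333

Field N=13, E=4: +13·20° lon, +4·10° lat → SW at lon 80°, lat -50°.
Square 2, 8: +2·2° lon, +8·1° lat → SW at lon 84°, lat -42°.
Subsquare p=15, w=22: +15·0.0833333° lon, +22·0.0416667° lat → SW at lon 85.25°, lat -41.0833°.
Cell spans 0.0833333° lon × 0.0416667° lat. NE corner is SW corner plus one full cell.
latitude -41.0417, longitude 85.3333.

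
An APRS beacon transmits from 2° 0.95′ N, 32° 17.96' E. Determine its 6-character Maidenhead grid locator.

KJ62da

Offset from 180°W / 90°S: lon 212.2993°, lat 92.0158°.
Field: 212.2993/20 → 10 → K, 92.0158/10 → 9 → J; chars KJ.
Square: 12.2993/2 → 6, 2.0158/1 → 2; chars 62.
Subsquare: 0.2993/0.0833333 → 3 → d, 0.0158/0.0416667 → 0 → a; chars da.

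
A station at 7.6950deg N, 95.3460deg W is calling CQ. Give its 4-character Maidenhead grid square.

EJ27

Add 180° to longitude and 90° to latitude: 84.65, 97.69.
Field: 84.65/20 → 4 → E, 97.69/10 → 9 → J; chars EJ.
Square: 4.65/2 → 2, 7.69/1 → 7; chars 27.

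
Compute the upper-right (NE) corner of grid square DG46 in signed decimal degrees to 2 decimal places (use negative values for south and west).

-23.00, -110.00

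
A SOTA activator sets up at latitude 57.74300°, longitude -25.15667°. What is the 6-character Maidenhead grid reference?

Offset from 180°W / 90°S: lon 154.8433°, lat 147.7430°.
Field: 154.8433/20 → 7 → H, 147.7430/10 → 14 → O; chars HO.
Square: 14.8433/2 → 7, 7.7430/1 → 7; chars 77.
Subsquare: 0.8433/0.0833333 → 10 → k, 0.7430/0.0416667 → 17 → r; chars kr.

HO77kr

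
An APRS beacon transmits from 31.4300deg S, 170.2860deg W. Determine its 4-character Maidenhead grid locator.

Shift to the Maidenhead origin (180°W, 90°S): lon 9.71, lat 58.57.
Field: lon ⌊9.71/20⌋ = 0 → A; lat ⌊58.57/10⌋ = 5 → F.
Square: lon ⌊9.71/2⌋ = 4; lat ⌊8.57/1⌋ = 8.

AF48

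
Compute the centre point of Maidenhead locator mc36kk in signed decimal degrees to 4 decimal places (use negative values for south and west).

Field M=12, C=2: +12·20° lon, +2·10° lat → SW at lon 60°, lat -70°.
Square 3, 6: +3·2° lon, +6·1° lat → SW at lon 66°, lat -64°.
Subsquare k=10, k=10: +10·0.0833333° lon, +10·0.0416667° lat → SW at lon 66.8333°, lat -63.5833°.
Cell spans 0.0833333° lon × 0.0416667° lat. Centre is SW corner plus half of each.
latitude -63.5625, longitude 66.8750.

-63.5625, 66.8750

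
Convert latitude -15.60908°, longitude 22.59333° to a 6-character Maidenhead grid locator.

KH14hj

Offset from 180°W / 90°S: lon 202.5933°, lat 74.3909°.
Field: lon ⌊202.5933/20⌋ = 10 → K; lat ⌊74.3909/10⌋ = 7 → H.
Square: lon ⌊2.5933/2⌋ = 1; lat ⌊4.3909/1⌋ = 4.
Subsquare: lon ⌊0.5933/0.0833333⌋ = 7 → h; lat ⌊0.3909/0.0416667⌋ = 9 → j.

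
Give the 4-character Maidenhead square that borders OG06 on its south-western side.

NG95

Longitude square 0; −1 → -1, wraps to 9, carry into field.
Longitude field O = 14; −1 → 13 = N.
Latitude square 6; −1 → 5.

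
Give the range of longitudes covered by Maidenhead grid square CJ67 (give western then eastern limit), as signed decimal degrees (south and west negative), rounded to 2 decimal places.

-128.00, -126.00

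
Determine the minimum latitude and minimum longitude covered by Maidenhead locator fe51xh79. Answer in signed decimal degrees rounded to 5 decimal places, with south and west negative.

-48.67083, -68.02500

Field F=5, E=4: +5·20° lon, +4·10° lat → SW at lon -80°, lat -50°.
Square 5, 1: +5·2° lon, +1·1° lat → SW at lon -70°, lat -49°.
Subsquare x=23, h=7: +23·0.0833333° lon, +7·0.0416667° lat → SW at lon -68.0833°, lat -48.7083°.
Extended square 7, 9: +7·0.00833333° lon, +9·0.00416667° lat → SW at lon -68.025°, lat -48.6708°.
latitude -48.67083, longitude -68.02500.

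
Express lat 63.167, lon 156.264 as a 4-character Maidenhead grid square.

Add 180° to longitude and 90° to latitude: 336.26, 153.17.
Field: lon ⌊336.26/20⌋ = 16 → Q; lat ⌊153.17/10⌋ = 15 → P.
Square: lon ⌊16.26/2⌋ = 8; lat ⌊3.17/1⌋ = 3.

QP83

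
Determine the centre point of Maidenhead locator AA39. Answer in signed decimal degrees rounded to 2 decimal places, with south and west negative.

-80.50, -173.00

Field A=0, A=0: +0·20° lon, +0·10° lat → SW at lon -180°, lat -90°.
Square 3, 9: +3·2° lon, +9·1° lat → SW at lon -174°, lat -81°.
Cell spans 2° lon × 1° lat. Centre is SW corner plus half of each.
latitude -80.50, longitude -173.00.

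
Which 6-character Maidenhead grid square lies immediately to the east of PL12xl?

PL22al

Longitude subsquare x = 23; +1 → 24, wraps to 0 = a, carry into square.
Longitude square 1; +1 → 2.
The latitude characters are unchanged.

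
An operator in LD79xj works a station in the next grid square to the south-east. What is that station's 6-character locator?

LD89ai

Longitude subsquare x = 23; +1 → 24, wraps to 0 = a, carry into square.
Longitude square 7; +1 → 8.
Latitude subsquare j = 9; −1 → 8 = i.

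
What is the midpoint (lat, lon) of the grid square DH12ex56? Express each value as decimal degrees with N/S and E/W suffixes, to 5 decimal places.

17.01458° S, 117.62083° W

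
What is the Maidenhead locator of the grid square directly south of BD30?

BC39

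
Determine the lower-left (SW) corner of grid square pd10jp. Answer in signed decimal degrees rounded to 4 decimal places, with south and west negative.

Field P=15, D=3: +15·20° lon, +3·10° lat → SW at lon 120°, lat -60°.
Square 1, 0: +1·2° lon, +0·1° lat → SW at lon 122°, lat -60°.
Subsquare j=9, p=15: +9·0.0833333° lon, +15·0.0416667° lat → SW at lon 122.75°, lat -59.375°.
latitude -59.3750, longitude 122.7500.

-59.3750, 122.7500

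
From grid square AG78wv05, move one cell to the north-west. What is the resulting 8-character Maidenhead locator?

AG78vv96

Longitude extended square 0; −1 → -1, wraps to 9, carry into subsquare.
Longitude subsquare w = 22; −1 → 21 = v.
Latitude extended square 5; +1 → 6.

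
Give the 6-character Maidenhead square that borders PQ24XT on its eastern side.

PQ34at

Longitude subsquare x = 23; +1 → 24, wraps to 0 = a, carry into square.
Longitude square 2; +1 → 3.
The latitude characters are unchanged.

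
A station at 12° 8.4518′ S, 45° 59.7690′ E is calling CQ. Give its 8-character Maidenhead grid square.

Add 180° to longitude and 90° to latitude: 225.99615, 77.85914.
Field: lon ⌊225.99615/20⌋ = 11 → L; lat ⌊77.85914/10⌋ = 7 → H.
Square: lon ⌊5.99615/2⌋ = 2; lat ⌊7.85914/1⌋ = 7.
Subsquare: lon ⌊1.99615/0.0833333⌋ = 23 → x; lat ⌊0.85914/0.0416667⌋ = 20 → u.
Extended square: lon ⌊0.07948/0.00833333⌋ = 9; lat ⌊0.02580/0.00416667⌋ = 6.

LH27xu96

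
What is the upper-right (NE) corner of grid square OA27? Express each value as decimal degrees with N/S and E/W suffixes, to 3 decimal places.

Field O=14, A=0: +14·20° lon, +0·10° lat → SW at lon 100°, lat -90°.
Square 2, 7: +2·2° lon, +7·1° lat → SW at lon 104°, lat -83°.
Cell spans 2° lon × 1° lat. NE corner is SW corner plus one full cell.
latitude 82.000° S, longitude 106.000° E.

82.000° S, 106.000° E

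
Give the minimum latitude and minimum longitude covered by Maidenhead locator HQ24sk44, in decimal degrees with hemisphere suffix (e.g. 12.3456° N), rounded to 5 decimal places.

74.43333° N, 34.46667° W

Field H=7, Q=16: +7·20° lon, +16·10° lat → SW at lon -40°, lat 70°.
Square 2, 4: +2·2° lon, +4·1° lat → SW at lon -36°, lat 74°.
Subsquare s=18, k=10: +18·0.0833333° lon, +10·0.0416667° lat → SW at lon -34.5°, lat 74.4167°.
Extended square 4, 4: +4·0.00833333° lon, +4·0.00416667° lat → SW at lon -34.4667°, lat 74.4333°.
latitude 74.43333° N, longitude 34.46667° W.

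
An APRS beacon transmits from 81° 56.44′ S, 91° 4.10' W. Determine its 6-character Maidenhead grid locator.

Offset from 180°W / 90°S: lon 88.9317°, lat 8.0593°.
Field (20°×10°, letters A–R): 88.9317/20 → 4 → E, 8.0593/10 → 0 → A; chars EA.
Square (2°×1°, digits 0–9): 8.9317/2 → 4, 8.0593/1 → 8; chars 48.
Subsquare (5′×2.5′, letters a–x): 0.9317/0.0833333 → 11 → l, 0.0593/0.0416667 → 1 → b; chars lb.

EA48lb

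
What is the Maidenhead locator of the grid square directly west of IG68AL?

IG58xl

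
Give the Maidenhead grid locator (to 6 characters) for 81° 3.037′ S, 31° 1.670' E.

KA58mw

Shift to the Maidenhead origin (180°W, 90°S): lon 211.0278, lat 8.9494.
Field: 211.0278/20 → 10 → K, 8.9494/10 → 0 → A; chars KA.
Square: 11.0278/2 → 5, 8.9494/1 → 8; chars 58.
Subsquare: 1.0278/0.0833333 → 12 → m, 0.9494/0.0416667 → 22 → w; chars mw.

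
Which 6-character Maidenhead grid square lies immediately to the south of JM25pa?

JM24px

Latitude subsquare a = 0; −1 → -1, wraps to 23 = x, carry into square.
Latitude square 5; −1 → 4.
The longitude characters are unchanged.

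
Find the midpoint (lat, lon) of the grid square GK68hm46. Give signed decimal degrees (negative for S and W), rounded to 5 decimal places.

18.52708, -47.37917

Field G=6, K=10: +6·20° lon, +10·10° lat → SW at lon -60°, lat 10°.
Square 6, 8: +6·2° lon, +8·1° lat → SW at lon -48°, lat 18°.
Subsquare h=7, m=12: +7·0.0833333° lon, +12·0.0416667° lat → SW at lon -47.4167°, lat 18.5°.
Extended square 4, 6: +4·0.00833333° lon, +6·0.00416667° lat → SW at lon -47.3833°, lat 18.525°.
Cell spans 0.00833333° lon × 0.00416667° lat. Centre is SW corner plus half of each.
latitude 18.52708, longitude -47.37917.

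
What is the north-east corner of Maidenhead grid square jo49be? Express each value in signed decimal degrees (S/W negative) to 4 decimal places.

59.2083, 8.1667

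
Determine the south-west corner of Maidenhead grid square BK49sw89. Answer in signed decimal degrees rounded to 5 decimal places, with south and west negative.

Field B=1, K=10: +1·20° lon, +10·10° lat → SW at lon -160°, lat 10°.
Square 4, 9: +4·2° lon, +9·1° lat → SW at lon -152°, lat 19°.
Subsquare s=18, w=22: +18·0.0833333° lon, +22·0.0416667° lat → SW at lon -150.5°, lat 19.9167°.
Extended square 8, 9: +8·0.00833333° lon, +9·0.00416667° lat → SW at lon -150.433°, lat 19.9542°.
latitude 19.95417, longitude -150.43333.

19.95417, -150.43333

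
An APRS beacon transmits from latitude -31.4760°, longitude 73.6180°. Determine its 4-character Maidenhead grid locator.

MF68

Add 180° to longitude and 90° to latitude: 253.62, 58.52.
Field: 253.62/20 → 12 → M, 58.52/10 → 5 → F; chars MF.
Square: 13.62/2 → 6, 8.52/1 → 8; chars 68.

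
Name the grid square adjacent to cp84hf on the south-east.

Longitude subsquare h = 7; +1 → 8 = i.
Latitude subsquare f = 5; −1 → 4 = e.

CP84ie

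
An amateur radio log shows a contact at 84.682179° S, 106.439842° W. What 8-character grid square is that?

DA65sh76

Shift to the Maidenhead origin (180°W, 90°S): lon 73.56016, lat 5.31782.
Field: 73.56016/20 → 3 → D, 5.31782/10 → 0 → A; chars DA.
Square: 13.56016/2 → 6, 5.31782/1 → 5; chars 65.
Subsquare: 1.56016/0.0833333 → 18 → s, 0.31782/0.0416667 → 7 → h; chars sh.
Extended square: 0.06016/0.00833333 → 7, 0.02615/0.00416667 → 6; chars 76.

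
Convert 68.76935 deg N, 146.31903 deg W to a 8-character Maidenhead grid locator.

BP68us14

Shift to the Maidenhead origin (180°W, 90°S): lon 33.68097, lat 158.76935.
Field: lon ⌊33.68097/20⌋ = 1 → B; lat ⌊158.76935/10⌋ = 15 → P.
Square: lon ⌊13.68097/2⌋ = 6; lat ⌊8.76935/1⌋ = 8.
Subsquare: lon ⌊1.68097/0.0833333⌋ = 20 → u; lat ⌊0.76935/0.0416667⌋ = 18 → s.
Extended square: lon ⌊0.01430/0.00833333⌋ = 1; lat ⌊0.01935/0.00416667⌋ = 4.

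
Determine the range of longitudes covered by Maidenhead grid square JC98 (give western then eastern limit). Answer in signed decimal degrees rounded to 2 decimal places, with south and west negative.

18.00, 20.00

Field J=9, C=2: +9·20° lon, +2·10° lat → SW at lon 0°, lat -70°.
Square 9, 8: +9·2° lon, +8·1° lat → SW at lon 18°, lat -62°.
Cell spans 2° lon × 1° lat.
west 18.00, east 20.00.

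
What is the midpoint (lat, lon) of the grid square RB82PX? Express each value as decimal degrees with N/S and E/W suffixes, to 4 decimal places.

77.0208° S, 177.2917° E

Field R=17, B=1: +17·20° lon, +1·10° lat → SW at lon 160°, lat -80°.
Square 8, 2: +8·2° lon, +2·1° lat → SW at lon 176°, lat -78°.
Subsquare p=15, x=23: +15·0.0833333° lon, +23·0.0416667° lat → SW at lon 177.25°, lat -77.0417°.
Cell spans 0.0833333° lon × 0.0416667° lat. Centre is SW corner plus half of each.
latitude 77.0208° S, longitude 177.2917° E.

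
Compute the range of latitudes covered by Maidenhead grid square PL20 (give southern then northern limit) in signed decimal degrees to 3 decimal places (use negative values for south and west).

Field P=15, L=11: +15·20° lon, +11·10° lat → SW at lon 120°, lat 20°.
Square 2, 0: +2·2° lon, +0·1° lat → SW at lon 124°, lat 20°.
Cell spans 2° lon × 1° lat.
south 20.000, north 21.000.

20.000, 21.000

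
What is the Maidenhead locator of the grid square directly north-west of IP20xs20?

IP20xs11

Longitude extended square 2; −1 → 1.
Latitude extended square 0; +1 → 1.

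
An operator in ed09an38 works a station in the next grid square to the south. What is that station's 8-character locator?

ED09an37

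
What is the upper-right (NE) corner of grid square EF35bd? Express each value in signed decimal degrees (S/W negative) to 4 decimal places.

-34.8333, -93.8333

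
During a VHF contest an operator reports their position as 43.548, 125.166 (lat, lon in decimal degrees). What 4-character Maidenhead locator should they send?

Shift to the Maidenhead origin (180°W, 90°S): lon 305.17, lat 133.55.
Field: lon ⌊305.17/20⌋ = 15 → P; lat ⌊133.55/10⌋ = 13 → N.
Square: lon ⌊5.17/2⌋ = 2; lat ⌊3.55/1⌋ = 3.

PN23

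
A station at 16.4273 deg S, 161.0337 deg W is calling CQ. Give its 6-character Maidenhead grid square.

AH93ln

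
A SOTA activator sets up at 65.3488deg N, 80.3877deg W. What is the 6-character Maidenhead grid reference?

Add 180° to longitude and 90° to latitude: 99.6123, 155.3488.
Field: lon ⌊99.6123/20⌋ = 4 → E; lat ⌊155.3488/10⌋ = 15 → P.
Square: lon ⌊19.6123/2⌋ = 9; lat ⌊5.3488/1⌋ = 5.
Subsquare: lon ⌊1.6123/0.0833333⌋ = 19 → t; lat ⌊0.3488/0.0416667⌋ = 8 → i.

EP95ti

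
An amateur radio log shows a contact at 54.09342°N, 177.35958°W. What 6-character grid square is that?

AO14hc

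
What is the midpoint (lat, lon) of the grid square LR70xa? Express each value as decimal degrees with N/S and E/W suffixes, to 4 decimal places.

80.0208° N, 55.9583° E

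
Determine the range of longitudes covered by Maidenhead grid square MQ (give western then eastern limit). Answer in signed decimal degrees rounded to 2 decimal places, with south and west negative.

Field M=12, Q=16: +12·20° lon, +16·10° lat → SW at lon 60°, lat 70°.
Cell spans 20° lon × 10° lat.
west 60.00, east 80.00.

60.00, 80.00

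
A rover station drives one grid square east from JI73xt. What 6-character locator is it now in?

Longitude subsquare x = 23; +1 → 24, wraps to 0 = a, carry into square.
Longitude square 7; +1 → 8.
The latitude characters are unchanged.

JI83at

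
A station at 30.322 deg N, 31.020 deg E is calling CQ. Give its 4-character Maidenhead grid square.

KM50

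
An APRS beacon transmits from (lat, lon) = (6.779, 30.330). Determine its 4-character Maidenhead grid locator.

Add 180° to longitude and 90° to latitude: 210.33, 96.78.
Field: 210.33/20 → 10 → K, 96.78/10 → 9 → J; chars KJ.
Square: 10.33/2 → 5, 6.78/1 → 6; chars 56.

KJ56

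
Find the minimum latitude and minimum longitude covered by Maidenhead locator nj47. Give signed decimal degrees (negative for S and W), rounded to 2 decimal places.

Field N=13, J=9: +13·20° lon, +9·10° lat → SW at lon 80°, lat 0°.
Square 4, 7: +4·2° lon, +7·1° lat → SW at lon 88°, lat 7°.
latitude 7.00, longitude 88.00.

7.00, 88.00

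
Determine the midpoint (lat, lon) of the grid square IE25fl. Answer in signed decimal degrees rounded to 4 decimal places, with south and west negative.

Field I=8, E=4: +8·20° lon, +4·10° lat → SW at lon -20°, lat -50°.
Square 2, 5: +2·2° lon, +5·1° lat → SW at lon -16°, lat -45°.
Subsquare f=5, l=11: +5·0.0833333° lon, +11·0.0416667° lat → SW at lon -15.5833°, lat -44.5417°.
Cell spans 0.0833333° lon × 0.0416667° lat. Centre is SW corner plus half of each.
latitude -44.5208, longitude -15.5417.

-44.5208, -15.5417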